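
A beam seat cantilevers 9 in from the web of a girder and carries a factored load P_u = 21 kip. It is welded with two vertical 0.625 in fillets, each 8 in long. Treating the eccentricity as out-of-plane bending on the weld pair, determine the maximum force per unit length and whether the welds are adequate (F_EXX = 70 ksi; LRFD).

L_w = 2 × 8 = 16 in; section modulus (unit throat) S = 2 × L²/6 = 21.33 in².
Direct shear f_v = P/L_w = 21/16 = 1.312 kip/in.
Moment M = P × e = 21 × 9 = 189 kip·in; bending f_b = M/S = 8.859 kip/in.
f_max = √(f_v² + f_b²) = √(1.312² + 8.859²) = 8.956 kip/in.
φr_n = 0.75 × 0.6 × 70 × (0.707 × 0.625) = 13.92 kip/in → adequate.

f_max ≈ 8.96 kip/in; adequate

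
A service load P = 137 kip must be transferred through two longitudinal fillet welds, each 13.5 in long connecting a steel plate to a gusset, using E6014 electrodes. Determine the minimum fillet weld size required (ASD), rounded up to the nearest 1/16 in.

w = 7/16 in

E60XX → F_EXX = 60 ksi.
Total weld length L = 27 in.
Required throat t_e = P × Ω / (0.6 F_EXX × L) = 137 × 2.0 / (0.6 × 60 × 27) = 0.2819 in.
Required leg w = t_e / 0.707 = 0.3987 in → use 7/16 in.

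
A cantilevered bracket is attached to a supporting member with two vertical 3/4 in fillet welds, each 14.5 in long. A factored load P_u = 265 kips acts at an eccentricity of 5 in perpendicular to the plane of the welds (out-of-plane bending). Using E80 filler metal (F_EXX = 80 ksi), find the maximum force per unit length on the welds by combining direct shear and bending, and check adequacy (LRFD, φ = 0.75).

f_max ≈ 21 kip/in; NOT adequate

L_w = 2 × 14.5 = 29 in; section modulus (unit throat) S = 2 × L²/6 = 70.08 in².
Direct shear f_v = P/L_w = 265/29 = 9.138 kip/in.
Moment M = P × e = 265 × 5 = 1325 kip·in; bending f_b = M/S = 18.91 kip/in.
f_max = √(f_v² + f_b²) = √(9.138² + 18.91²) = 21 kip/in.
φr_n = 0.75 × 0.6 × 80 × (0.707 × 0.75) = 19.09 kip/in → NOT adequate.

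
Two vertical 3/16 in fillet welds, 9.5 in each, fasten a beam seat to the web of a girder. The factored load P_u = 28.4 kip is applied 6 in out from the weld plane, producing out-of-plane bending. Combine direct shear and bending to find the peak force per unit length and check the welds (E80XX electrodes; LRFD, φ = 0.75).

f_max ≈ 5.86 kip/in; NOT adequate

E80XX → F_EXX = 80 ksi.
L_w = 2 × 9.5 = 19 in; section modulus (unit throat) S = 2 × L²/6 = 30.08 in².
Direct shear f_v = P/L_w = 28.4/19 = 1.495 kip/in.
Moment M = P × e = 28.4 × 6 = 170.4 kip·in; bending f_b = M/S = 5.664 kip/in.
f_max = √(f_v² + f_b²) = √(1.495² + 5.664²) = 5.858 kip/in.
φr_n = 0.75 × 0.6 × 80 × (0.707 × 0.1875) = 4.772 kip/in → NOT adequate.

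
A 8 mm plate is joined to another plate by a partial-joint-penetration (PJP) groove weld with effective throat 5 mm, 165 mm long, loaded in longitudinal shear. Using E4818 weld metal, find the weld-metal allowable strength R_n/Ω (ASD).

E48XX → F_EXX = 480 MPa.
Effective throat (given) t_e = 5 mm.
A_we = 5 × 165 = 825 mm².
F_nw = 0.6 F_EXX = 288 MPa.
R_n/Ω = (288 × 825) / 2.0 × 10⁻³ = 118.8 kN.

R_n/Ω ≈ 119 kN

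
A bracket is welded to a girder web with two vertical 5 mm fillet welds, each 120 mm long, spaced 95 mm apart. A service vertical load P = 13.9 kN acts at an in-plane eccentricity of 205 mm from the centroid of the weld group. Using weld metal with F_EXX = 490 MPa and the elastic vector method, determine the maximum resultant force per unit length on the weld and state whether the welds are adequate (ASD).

f_max ≈ 302 N/mm; adequate

Total weld length L_w = 240 mm. Treat welds as unit-width lines.
Polar moment about centroid: J = 2[d³/12 + d(b/2)²] = 2[120³/12 + 120×47.5²] = 829500 mm³.
Direct shear f_v = P/L_w = 13.9×10³ / 240 = 57.92 N/mm (vertical).
Torsion M = P·e = 13.9×10³ × 205 = 2849500 N·mm.
Critical point at (x, y) = (47.5, 60) from centroid. f_tx = M·y/J = 206.1 N/mm; f_ty = M·x/J = 163.2 N/mm.
Resultant f_max = √[f_tx² + (f_v + f_ty)²] = √[206.1² + (57.92 + 163.2)²] = 302.3 N/mm.
Capacity per unit length: r_n/Ω = (1/2.0) × 0.6 × 490 × (0.707 × 5) = 519.6 N/mm.
302.3 ≤ 519.6 → adequate.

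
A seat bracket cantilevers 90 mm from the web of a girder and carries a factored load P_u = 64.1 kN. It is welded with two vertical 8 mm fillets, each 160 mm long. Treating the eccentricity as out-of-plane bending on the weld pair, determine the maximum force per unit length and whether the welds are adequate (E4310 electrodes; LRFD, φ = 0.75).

f_max ≈ 705 N/mm; adequate

E43XX → F_EXX = 430 MPa.
L_w = 2 × 160 = 320 mm; section modulus (unit throat) S = 2 × L²/6 = 8533 mm².
Direct shear f_v = P/L_w = 64.1×10³/320 = 200.3 N/mm.
Moment M = P × e = 64.1×10³ × 90 = 5769000 N·mm; bending f_b = M/S = 676.1 N/mm.
f_max = √(f_v² + f_b²) = √(200.3² + 676.1²) = 705.1 N/mm.
φr_n = 0.75 × 0.6 × 430 × (0.707 × 8) = 1094 N/mm → adequate.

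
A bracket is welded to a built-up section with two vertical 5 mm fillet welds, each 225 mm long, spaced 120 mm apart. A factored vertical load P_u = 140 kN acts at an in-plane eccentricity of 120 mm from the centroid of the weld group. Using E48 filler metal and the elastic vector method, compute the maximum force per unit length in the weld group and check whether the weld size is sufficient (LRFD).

f_max ≈ 804 N/mm; NOT adequate

E48XX → F_EXX = 480 MPa.
Total weld length L_w = 450 mm. Treat welds as unit-width lines.
Polar moment about centroid: J = 2[d³/12 + d(b/2)²] = 2[225³/12 + 225×60²] = 3518000 mm³.
Direct shear f_v = P/L_w = 140×10³ / 450 = 311.1 N/mm (vertical).
Torsion M = P·e = 140×10³ × 120 = 16800000 N·mm.
Critical point at (x, y) = (60, 112.5) from centroid. f_tx = M·y/J = 537.2 N/mm; f_ty = M·x/J = 286.5 N/mm.
Resultant f_max = √[f_tx² + (f_v + f_ty)²] = √[537.2² + (311.1 + 286.5)²] = 803.5 N/mm.
Capacity per unit length: φr_n = 0.75 × 0.6 × 480 × (0.707 × 5) = 763.6 N/mm.
803.5 > 763.6 → NOT adequate.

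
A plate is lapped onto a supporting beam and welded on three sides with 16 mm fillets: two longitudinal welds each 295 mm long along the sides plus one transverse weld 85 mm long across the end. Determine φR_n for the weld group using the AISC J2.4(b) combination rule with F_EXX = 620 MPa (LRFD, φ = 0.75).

t_e = 0.707 × 16 = 11.31 mm.
R_nwl = 0.6 × 620 × 11.31 × 590 × 10⁻³ = 2483 kN (longitudinal, 2 welds).
R_nwt = 0.6 × 620 × 11.31 × 85 × 10⁻³ = 357.7 kN (transverse, base value).
(i) R_nwl + R_nwt = 2840 kN; (ii) 0.85 R_nwl + 1.5 R_nwt = 2647 kN.
R_n = max = 2840 kN [governs: (i)]; φR_n = 2130 kN.

φR_n ≈ 2130 kN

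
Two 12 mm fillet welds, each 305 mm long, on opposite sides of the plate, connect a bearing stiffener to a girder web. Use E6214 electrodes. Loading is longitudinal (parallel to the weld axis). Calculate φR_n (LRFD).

E62XX → F_EXX = 620 MPa.
Effective throat t_e = 0.707 × 12 = 8.484 mm.
Total length L = 610 mm; A_we = 8.484 × 610 = 5175 mm².
F_nw = 0.6 F_EXX = 0.6 × 620 = 372 MPa.
φR_n = 0.75 × 372 × 5175 × 10⁻³ = 1444 kN.

φR_n ≈ 1440 kN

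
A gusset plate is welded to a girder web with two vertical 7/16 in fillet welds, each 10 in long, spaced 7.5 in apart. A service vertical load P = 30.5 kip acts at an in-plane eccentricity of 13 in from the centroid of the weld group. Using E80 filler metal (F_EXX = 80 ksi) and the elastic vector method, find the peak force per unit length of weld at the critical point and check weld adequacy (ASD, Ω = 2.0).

f_max ≈ 6.56 kip/in; adequate

Total weld length L_w = 20 in. Treat welds as unit-width lines.
Polar moment about centroid: J = 2[d³/12 + d(b/2)²] = 2[10³/12 + 10×3.75²] = 447.9 in³.
Direct shear f_v = P/L_w = 30.5 / 20 = 1.525 kip/in (vertical).
Torsion M = P·e = 30.5 × 13 = 396.5 kip·in.
Critical point at (x, y) = (3.75, 5) from centroid. f_tx = M·y/J = 4.426 kip/in; f_ty = M·x/J = 3.32 kip/in.
Resultant f_max = √[f_tx² + (f_v + f_ty)²] = √[4.426² + (1.525 + 3.32)²] = 6.562 kip/in.
Capacity per unit length: r_n/Ω = (1/2.0) × 0.6 × 80 × (0.707 × 0.4375) = 7.423 kip/in.
6.562 ≤ 7.423 → adequate.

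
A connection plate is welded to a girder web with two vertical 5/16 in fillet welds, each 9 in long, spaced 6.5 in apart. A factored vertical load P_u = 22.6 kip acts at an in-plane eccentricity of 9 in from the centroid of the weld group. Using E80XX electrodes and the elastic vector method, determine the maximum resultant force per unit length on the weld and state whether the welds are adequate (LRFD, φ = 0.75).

f_max ≈ 4.48 kip/in; adequate

E80XX → F_EXX = 80 ksi.
Total weld length L_w = 18 in. Treat welds as unit-width lines.
Polar moment about centroid: J = 2[d³/12 + d(b/2)²] = 2[9³/12 + 9×3.25²] = 311.6 in³.
Direct shear f_v = P/L_w = 22.6 / 18 = 1.256 kip/in (vertical).
Torsion M = P·e = 22.6 × 9 = 203.4 kip·in.
Critical point at (x, y) = (3.25, 4.5) from centroid. f_tx = M·y/J = 2.937 kip/in; f_ty = M·x/J = 2.121 kip/in.
Resultant f_max = √[f_tx² + (f_v + f_ty)²] = √[2.937² + (1.256 + 2.121)²] = 4.476 kip/in.
Capacity per unit length: φr_n = 0.75 × 0.6 × 80 × (0.707 × 0.3125) = 7.954 kip/in.
4.476 ≤ 7.954 → adequate.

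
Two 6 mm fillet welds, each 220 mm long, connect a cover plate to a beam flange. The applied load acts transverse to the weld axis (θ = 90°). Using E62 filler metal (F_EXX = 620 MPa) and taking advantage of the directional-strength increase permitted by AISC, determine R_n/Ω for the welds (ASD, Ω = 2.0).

R_n/Ω ≈ 521 kN

t_e = 0.707 × 6 = 4.242 mm; A_we = 4.242 × 440 = 1866 mm².
Directional factor: 1.0 + 0.5 sin^1.5(90°) = 1.5.
F_nw = 0.6 × 620 × 1.5 = 558 MPa.
R_n/Ω = (558 × 1866) / 2.0 × 10⁻³ = 520.7 kN.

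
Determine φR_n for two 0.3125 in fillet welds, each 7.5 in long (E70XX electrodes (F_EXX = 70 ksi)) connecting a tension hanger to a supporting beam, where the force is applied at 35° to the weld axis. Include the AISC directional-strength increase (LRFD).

φR_n ≈ 127 kip

t_e = 0.707 × 0.3125 = 0.2209 in; A_we = 0.2209 × 15 = 3.314 in².
Directional factor: 1.0 + 0.5 sin^1.5(35°) = 1.217.
F_nw = 0.6 × 70 × 1.217 = 51.12 ksi.
φR_n = 0.75 × 51.12 × 3.314 = 127.1 kip.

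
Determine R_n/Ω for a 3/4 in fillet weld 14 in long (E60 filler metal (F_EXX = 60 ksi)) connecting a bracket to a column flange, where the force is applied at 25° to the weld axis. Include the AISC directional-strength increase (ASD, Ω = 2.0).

R_n/Ω ≈ 152 kips

t_e = 0.707 × 0.75 = 0.5302 in; A_we = 0.5302 × 14 = 7.423 in².
Directional factor: 1.0 + 0.5 sin^1.5(25°) = 1.137.
F_nw = 0.6 × 60 × 1.137 = 40.95 ksi.
R_n/Ω = (40.95 × 7.423) / 2.0 = 152 kips.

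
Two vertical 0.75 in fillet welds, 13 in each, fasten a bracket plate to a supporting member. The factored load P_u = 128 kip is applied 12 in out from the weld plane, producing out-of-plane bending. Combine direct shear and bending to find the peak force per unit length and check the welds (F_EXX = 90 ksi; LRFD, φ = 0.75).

f_max ≈ 27.7 kip/in; NOT adequate

L_w = 2 × 13 = 26 in; section modulus (unit throat) S = 2 × L²/6 = 56.33 in².
Direct shear f_v = P/L_w = 128/26 = 4.923 kip/in.
Moment M = P × e = 128 × 12 = 1536 kip·in; bending f_b = M/S = 27.27 kip/in.
f_max = √(f_v² + f_b²) = √(4.923² + 27.27²) = 27.71 kip/in.
φr_n = 0.75 × 0.6 × 90 × (0.707 × 0.75) = 21.48 kip/in → NOT adequate.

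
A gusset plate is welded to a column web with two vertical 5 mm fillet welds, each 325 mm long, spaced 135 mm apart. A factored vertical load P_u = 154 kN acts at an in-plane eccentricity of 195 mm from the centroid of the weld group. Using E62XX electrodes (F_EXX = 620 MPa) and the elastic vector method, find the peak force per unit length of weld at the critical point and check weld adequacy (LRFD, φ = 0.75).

f_max ≈ 733 N/mm; adequate

Total weld length L_w = 650 mm. Treat welds as unit-width lines.
Polar moment about centroid: J = 2[d³/12 + d(b/2)²] = 2[325³/12 + 325×67.5²] = 8683000 mm³.
Direct shear f_v = P/L_w = 154×10³ / 650 = 236.9 N/mm (vertical).
Torsion M = P·e = 154×10³ × 195 = 30030000 N·mm.
Critical point at (x, y) = (67.5, 162.5) from centroid. f_tx = M·y/J = 562 N/mm; f_ty = M·x/J = 233.4 N/mm.
Resultant f_max = √[f_tx² + (f_v + f_ty)²] = √[562² + (236.9 + 233.4)²] = 732.9 N/mm.
Capacity per unit length: φr_n = 0.75 × 0.6 × 620 × (0.707 × 5) = 986.3 N/mm.
732.9 ≤ 986.3 → adequate.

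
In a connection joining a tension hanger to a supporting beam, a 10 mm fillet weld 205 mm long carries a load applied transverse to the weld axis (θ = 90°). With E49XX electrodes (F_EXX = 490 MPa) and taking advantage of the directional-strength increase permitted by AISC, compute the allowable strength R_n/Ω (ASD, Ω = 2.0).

t_e = 0.707 × 10 = 7.07 mm; A_we = 7.07 × 205 = 1449 mm².
Directional factor: 1.0 + 0.5 sin^1.5(90°) = 1.5.
F_nw = 0.6 × 490 × 1.5 = 441 MPa.
R_n/Ω = (441 × 1449) / 2.0 × 10⁻³ = 319.6 kN.

R_n/Ω ≈ 320 kN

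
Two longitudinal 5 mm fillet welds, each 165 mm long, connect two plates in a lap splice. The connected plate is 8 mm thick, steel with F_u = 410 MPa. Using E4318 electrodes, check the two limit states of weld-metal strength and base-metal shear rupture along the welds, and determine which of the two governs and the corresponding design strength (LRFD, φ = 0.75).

φR_n ≈ 226 kN (weld metal governs)

E43XX → F_EXX = 430 MPa.
t_e = 0.707 × 5 = 3.535 mm; L = 330 mm.
Weld metal: φR_n = 0.75 × 0.6 × 430 × 3.535 × 330 × 10⁻³ = 225.7 kN.
Base metal (shear rupture): φR_n = 0.75 × 0.6 × 410 × 8 × 330 × 10⁻³ = 487.1 kN.
Governing: weld metal.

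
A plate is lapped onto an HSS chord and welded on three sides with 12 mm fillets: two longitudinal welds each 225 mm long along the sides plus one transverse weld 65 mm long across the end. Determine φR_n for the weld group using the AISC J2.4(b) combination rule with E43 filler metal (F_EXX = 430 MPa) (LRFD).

φR_n ≈ 845 kN

t_e = 0.707 × 12 = 8.484 mm.
R_nwl = 0.6 × 430 × 8.484 × 450 × 10⁻³ = 985 kN (longitudinal, 2 welds).
R_nwt = 0.6 × 430 × 8.484 × 65 × 10⁻³ = 142.3 kN (transverse, base value).
(i) R_nwl + R_nwt = 1127 kN; (ii) 0.85 R_nwl + 1.5 R_nwt = 1051 kN.
R_n = max = 1127 kN [governs: (i)]; φR_n = 845.5 kN.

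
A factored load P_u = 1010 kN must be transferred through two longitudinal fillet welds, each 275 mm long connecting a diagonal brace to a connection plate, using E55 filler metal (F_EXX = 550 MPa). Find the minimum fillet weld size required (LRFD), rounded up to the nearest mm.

Total weld length L = 550 mm.
Required throat t_e = P_u / (φ × 0.6 F_EXX × L) = 1010 / (0.75 × 0.6 × 550 × 550 × 10⁻³) = 7.42 mm.
Required leg w = t_e / 0.707 = 10.49 mm → use 11 mm.

w = 11 mm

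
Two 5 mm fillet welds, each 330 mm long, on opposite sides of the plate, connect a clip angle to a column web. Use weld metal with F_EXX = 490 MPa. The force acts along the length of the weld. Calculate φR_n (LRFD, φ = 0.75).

φR_n ≈ 514 kN

Effective throat t_e = 0.707 × 5 = 3.535 mm.
Total length L = 660 mm; A_we = 3.535 × 660 = 2333 mm².
F_nw = 0.6 F_EXX = 0.6 × 490 = 294 MPa.
φR_n = 0.75 × 294 × 2333 × 10⁻³ = 514.4 kN.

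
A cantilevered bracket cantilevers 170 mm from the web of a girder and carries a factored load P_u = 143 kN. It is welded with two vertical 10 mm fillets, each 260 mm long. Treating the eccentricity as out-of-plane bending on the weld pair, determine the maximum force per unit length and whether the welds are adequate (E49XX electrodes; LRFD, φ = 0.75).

f_max ≈ 1110 N/mm; adequate

E49XX → F_EXX = 490 MPa.
L_w = 2 × 260 = 520 mm; section modulus (unit throat) S = 2 × L²/6 = 22530 mm².
Direct shear f_v = P/L_w = 143×10³/520 = 275 N/mm.
Moment M = P × e = 143×10³ × 170 = 24310000 N·mm; bending f_b = M/S = 1079 N/mm.
f_max = √(f_v² + f_b²) = √(275² + 1079²) = 1113 N/mm.
φr_n = 0.75 × 0.6 × 490 × (0.707 × 10) = 1559 N/mm → adequate.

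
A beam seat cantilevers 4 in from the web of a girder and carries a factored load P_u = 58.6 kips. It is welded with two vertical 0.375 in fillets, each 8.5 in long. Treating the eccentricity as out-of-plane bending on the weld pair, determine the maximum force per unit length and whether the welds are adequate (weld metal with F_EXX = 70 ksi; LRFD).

f_max ≈ 10.3 kip/in; NOT adequate

L_w = 2 × 8.5 = 17 in; section modulus (unit throat) S = 2 × L²/6 = 24.08 in².
Direct shear f_v = P/L_w = 58.6/17 = 3.447 kip/in.
Moment M = P × e = 58.6 × 4 = 234.4 kip·in; bending f_b = M/S = 9.733 kip/in.
f_max = √(f_v² + f_b²) = √(3.447² + 9.733²) = 10.33 kip/in.
φr_n = 0.75 × 0.6 × 70 × (0.707 × 0.375) = 8.351 kip/in → NOT adequate.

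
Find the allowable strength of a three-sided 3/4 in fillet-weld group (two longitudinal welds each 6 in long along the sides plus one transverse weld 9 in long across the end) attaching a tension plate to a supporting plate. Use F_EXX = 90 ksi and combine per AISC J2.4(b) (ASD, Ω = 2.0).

t_e = 0.707 × 0.75 = 0.5302 in.
R_nwl = 0.6 × 90 × 0.5302 × 12 = 343.6 kip (longitudinal, 2 welds).
R_nwt = 0.6 × 90 × 0.5302 × 9 = 257.7 kip (transverse, base value).
(i) R_nwl + R_nwt = 601.3 kip; (ii) 0.85 R_nwl + 1.5 R_nwt = 678.6 kip.
R_n = max = 678.6 kip [governs: (ii)]; R_n/Ω = 339.3 kip.

R_n/Ω ≈ 339 kip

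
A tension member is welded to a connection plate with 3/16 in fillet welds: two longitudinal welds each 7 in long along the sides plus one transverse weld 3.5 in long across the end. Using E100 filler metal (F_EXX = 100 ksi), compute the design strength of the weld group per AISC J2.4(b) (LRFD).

t_e = 0.707 × 0.1875 = 0.1326 in.
R_nwl = 0.6 × 100 × 0.1326 × 14 = 111.4 kips (longitudinal, 2 welds).
R_nwt = 0.6 × 100 × 0.1326 × 3.5 = 27.84 kips (transverse, base value).
(i) R_nwl + R_nwt = 139.2 kips; (ii) 0.85 R_nwl + 1.5 R_nwt = 136.4 kips.
R_n = max = 139.2 kips [governs: (i)]; φR_n = 104.4 kips.

φR_n ≈ 104 kips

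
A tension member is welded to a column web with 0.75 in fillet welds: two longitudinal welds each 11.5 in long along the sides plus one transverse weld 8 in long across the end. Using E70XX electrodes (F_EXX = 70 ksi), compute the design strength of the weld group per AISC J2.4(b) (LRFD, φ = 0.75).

t_e = 0.707 × 0.75 = 0.5302 in.
R_nwl = 0.6 × 70 × 0.5302 × 23 = 512.2 kips (longitudinal, 2 welds).
R_nwt = 0.6 × 70 × 0.5302 × 8 = 178.2 kips (transverse, base value).
(i) R_nwl + R_nwt = 690.4 kips; (ii) 0.85 R_nwl + 1.5 R_nwt = 702.6 kips.
R_n = max = 702.6 kips [governs: (ii)]; φR_n = 527 kips.

φR_n ≈ 527 kips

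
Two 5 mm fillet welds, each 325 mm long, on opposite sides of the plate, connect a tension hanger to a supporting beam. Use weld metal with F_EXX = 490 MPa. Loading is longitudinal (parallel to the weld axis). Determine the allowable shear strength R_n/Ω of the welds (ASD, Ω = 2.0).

R_n/Ω ≈ 338 kN

Effective throat t_e = 0.707 × 5 = 3.535 mm.
Total length L = 650 mm; A_we = 3.535 × 650 = 2298 mm².
F_nw = 0.6 F_EXX = 0.6 × 490 = 294 MPa.
R_n = 294 × 2298 × 10⁻³ = 675.5 kN; R_n/Ω = 675.5/2.0 = 337.8 kN.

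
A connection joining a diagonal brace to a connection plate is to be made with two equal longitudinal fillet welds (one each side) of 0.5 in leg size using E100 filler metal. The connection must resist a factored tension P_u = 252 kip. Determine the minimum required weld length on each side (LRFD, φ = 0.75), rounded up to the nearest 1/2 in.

E100XX → F_EXX = 100 ksi.
Throat t_e = 0.707 × 0.5 = 0.3535 in.
φr_n = 0.75 × 0.6 × 100 × 0.3535 = 15.91 kip/in.
L_req = P_u / φr_n = 252 / 15.91 = 15.84 in total.
Per side: 15.84 / 2 = 7.921 in.
Round up → use L = 8 in on each side.

L = 8 in on each side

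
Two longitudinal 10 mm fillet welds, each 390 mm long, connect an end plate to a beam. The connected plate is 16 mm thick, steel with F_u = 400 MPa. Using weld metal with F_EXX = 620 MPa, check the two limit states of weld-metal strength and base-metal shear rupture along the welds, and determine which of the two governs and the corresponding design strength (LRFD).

φR_n ≈ 1540 kN (weld metal governs)

t_e = 0.707 × 10 = 7.07 mm; L = 780 mm.
Weld metal: φR_n = 0.75 × 0.6 × 620 × 7.07 × 780 × 10⁻³ = 1539 kN.
Base metal (shear rupture): φR_n = 0.75 × 0.6 × 400 × 16 × 780 × 10⁻³ = 2246 kN.
Governing: weld metal.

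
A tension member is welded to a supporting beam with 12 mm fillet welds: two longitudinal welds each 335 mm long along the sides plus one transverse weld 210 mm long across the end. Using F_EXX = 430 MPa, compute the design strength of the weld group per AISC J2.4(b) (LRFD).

φR_n ≈ 1450 kN

t_e = 0.707 × 12 = 8.484 mm.
R_nwl = 0.6 × 430 × 8.484 × 670 × 10⁻³ = 1467 kN (longitudinal, 2 welds).
R_nwt = 0.6 × 430 × 8.484 × 210 × 10⁻³ = 459.7 kN (transverse, base value).
(i) R_nwl + R_nwt = 1926 kN; (ii) 0.85 R_nwl + 1.5 R_nwt = 1936 kN.
R_n = max = 1936 kN [governs: (ii)]; φR_n = 1452 kN.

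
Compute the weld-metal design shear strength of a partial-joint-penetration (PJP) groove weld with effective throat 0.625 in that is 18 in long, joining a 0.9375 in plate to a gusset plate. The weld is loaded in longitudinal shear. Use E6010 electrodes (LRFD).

φR_n ≈ 304 kip

E60XX → F_EXX = 60 ksi.
Effective throat (given) t_e = 0.625 in.
A_we = 0.625 × 18 = 11.25 in².
F_nw = 0.6 F_EXX = 36 ksi.
φR_n = 0.75 × 36 × 11.25 = 303.8 kip.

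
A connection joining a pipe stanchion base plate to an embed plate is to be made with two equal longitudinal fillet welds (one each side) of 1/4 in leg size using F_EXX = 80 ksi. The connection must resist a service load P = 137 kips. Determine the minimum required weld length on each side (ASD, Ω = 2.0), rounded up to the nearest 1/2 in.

Throat t_e = 0.707 × 0.25 = 0.1767 in.
r_n/Ω = (0.6 × 80 × 0.1767) / 2.0 = 4.242 kip/in.
L_req = P / (r_n/Ω) = 137 / 4.242 = 32.3 in total.
Per side: 32.3 / 2 = 16.15 in.
Round up → use L = 16.5 in on each side.

L = 16.5 in on each side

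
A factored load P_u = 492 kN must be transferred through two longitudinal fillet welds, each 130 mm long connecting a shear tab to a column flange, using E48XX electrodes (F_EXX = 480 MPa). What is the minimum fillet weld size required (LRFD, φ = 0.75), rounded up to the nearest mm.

Total weld length L = 260 mm.
Required throat t_e = P_u / (φ × 0.6 F_EXX × L) = 492 / (0.75 × 0.6 × 480 × 260 × 10⁻³) = 8.761 mm.
Required leg w = t_e / 0.707 = 12.39 mm → use 13 mm.

w = 13 mm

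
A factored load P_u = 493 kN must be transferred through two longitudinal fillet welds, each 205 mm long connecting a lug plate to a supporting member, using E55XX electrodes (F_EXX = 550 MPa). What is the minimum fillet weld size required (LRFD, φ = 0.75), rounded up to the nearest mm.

Total weld length L = 410 mm.
Required throat t_e = P_u / (φ × 0.6 F_EXX × L) = 493 / (0.75 × 0.6 × 550 × 410 × 10⁻³) = 4.858 mm.
Required leg w = t_e / 0.707 = 6.872 mm → use 7 mm.

w = 7 mm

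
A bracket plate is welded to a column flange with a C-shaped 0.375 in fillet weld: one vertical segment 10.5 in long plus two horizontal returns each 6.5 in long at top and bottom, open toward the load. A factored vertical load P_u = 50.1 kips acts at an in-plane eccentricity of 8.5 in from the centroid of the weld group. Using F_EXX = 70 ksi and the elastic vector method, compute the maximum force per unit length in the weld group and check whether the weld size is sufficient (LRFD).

Total weld length L_w = 23.5 in. Treat welds as unit-width lines.
Centroid: x̄ = 2×6.5×3.25 / 23.5 = 1.798 in from the vertical weld.
Polar moment about centroid: J = I_x + I_y = [10.5³/12 + 2×6.5×5.25²] + [10.5×1.798² + 2(6.5³/12 + 6.5×1.452²)] = 561.9 in³.
Direct shear f_v = P/L_w = 50.1 / 23.5 = 2.132 kip/in (vertical).
Torsion M = P·e = 50.1 × 8.5 = 425.85 kip·in.
Critical point at (x, y) = (4.702, 5.25) from centroid. f_tx = M·y/J = 3.979 kip/in; f_ty = M·x/J = 3.564 kip/in.
Resultant f_max = √[f_tx² + (f_v + f_ty)²] = √[3.979² + (2.132 + 3.564)²] = 6.948 kip/in.
Capacity per unit length: φr_n = 0.75 × 0.6 × 70 × (0.707 × 0.375) = 8.351 kip/in.
6.948 ≤ 8.351 → adequate.

f_max ≈ 6.95 kip/in; adequate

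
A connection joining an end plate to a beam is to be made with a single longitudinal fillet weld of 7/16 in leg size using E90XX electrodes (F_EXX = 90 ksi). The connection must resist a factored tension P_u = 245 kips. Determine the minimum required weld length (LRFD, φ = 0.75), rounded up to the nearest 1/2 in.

Throat t_e = 0.707 × 0.4375 = 0.3093 in.
φr_n = 0.75 × 0.6 × 90 × 0.3093 = 12.53 kips/in.
L_req = P_u / φr_n = 245 / 12.53 = 19.56 in total.
Round up → use L = 20 in.

L = 20 in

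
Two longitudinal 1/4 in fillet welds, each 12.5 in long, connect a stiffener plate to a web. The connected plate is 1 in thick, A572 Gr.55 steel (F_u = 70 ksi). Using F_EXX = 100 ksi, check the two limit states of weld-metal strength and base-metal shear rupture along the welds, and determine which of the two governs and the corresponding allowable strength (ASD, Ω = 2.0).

R_n/Ω ≈ 133 kip (weld metal governs)

t_e = 0.707 × 0.25 = 0.1767 in; L = 25 in.
Weld metal: R_n/Ω = (1/2.0) × 0.6 × 100 × 0.1767 × 25 = 132.6 kip.
Base metal (shear rupture): R_n/Ω = (1/2.0) × 0.6 × 70 × 1 × 25 = 525 kip.
Governing: weld metal.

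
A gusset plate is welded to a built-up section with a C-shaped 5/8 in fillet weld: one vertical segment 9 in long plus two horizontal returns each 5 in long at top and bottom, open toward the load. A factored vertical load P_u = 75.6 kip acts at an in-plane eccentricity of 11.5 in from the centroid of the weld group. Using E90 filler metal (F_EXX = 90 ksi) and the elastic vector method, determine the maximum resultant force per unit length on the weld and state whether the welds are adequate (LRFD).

Total weld length L_w = 19 in. Treat welds as unit-width lines.
Centroid: x̄ = 2×5×2.5 / 19 = 1.316 in from the vertical weld.
Polar moment about centroid: J = I_x + I_y = [9³/12 + 2×5×4.5²] + [9×1.316² + 2(5³/12 + 5×1.184²)] = 313.7 in³.
Direct shear f_v = P/L_w = 75.6 / 19 = 3.979 kip/in (vertical).
Torsion M = P·e = 75.6 × 11.5 = 869.4 kip·in.
Critical point at (x, y) = (3.684, 4.5) from centroid. f_tx = M·y/J = 12.47 kip/in; f_ty = M·x/J = 10.21 kip/in.
Resultant f_max = √[f_tx² + (f_v + f_ty)²] = √[12.47² + (3.979 + 10.21)²] = 18.89 kip/in.
Capacity per unit length: φr_n = 0.75 × 0.6 × 90 × (0.707 × 0.625) = 17.9 kip/in.
18.89 > 17.9 → NOT adequate.

f_max ≈ 18.9 kip/in; NOT adequate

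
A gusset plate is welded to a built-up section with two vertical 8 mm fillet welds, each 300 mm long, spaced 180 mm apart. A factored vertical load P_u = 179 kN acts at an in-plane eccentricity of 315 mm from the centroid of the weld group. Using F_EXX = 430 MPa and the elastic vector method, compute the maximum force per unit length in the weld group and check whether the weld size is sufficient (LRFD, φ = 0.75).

f_max ≈ 1230 N/mm; NOT adequate

Total weld length L_w = 600 mm. Treat welds as unit-width lines.
Polar moment about centroid: J = 2[d³/12 + d(b/2)²] = 2[300³/12 + 300×90²] = 9360000 mm³.
Direct shear f_v = P/L_w = 179×10³ / 600 = 298.3 N/mm (vertical).
Torsion M = P·e = 179×10³ × 315 = 56385000 N·mm.
Critical point at (x, y) = (90, 150) from centroid. f_tx = M·y/J = 903.6 N/mm; f_ty = M·x/J = 542.2 N/mm.
Resultant f_max = √[f_tx² + (f_v + f_ty)²] = √[903.6² + (298.3 + 542.2)²] = 1234 N/mm.
Capacity per unit length: φr_n = 0.75 × 0.6 × 430 × (0.707 × 8) = 1094 N/mm.
1234 > 1094 → NOT adequate.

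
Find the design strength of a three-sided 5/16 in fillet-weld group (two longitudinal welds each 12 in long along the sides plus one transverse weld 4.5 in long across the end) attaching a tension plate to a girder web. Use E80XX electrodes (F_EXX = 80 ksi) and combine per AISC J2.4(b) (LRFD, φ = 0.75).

t_e = 0.707 × 0.3125 = 0.2209 in.
R_nwl = 0.6 × 80 × 0.2209 × 24 = 254.5 kip (longitudinal, 2 welds).
R_nwt = 0.6 × 80 × 0.2209 × 4.5 = 47.72 kip (transverse, base value).
(i) R_nwl + R_nwt = 302.2 kip; (ii) 0.85 R_nwl + 1.5 R_nwt = 287.9 kip.
R_n = max = 302.2 kip [governs: (i)]; φR_n = 226.7 kip.

φR_n ≈ 227 kip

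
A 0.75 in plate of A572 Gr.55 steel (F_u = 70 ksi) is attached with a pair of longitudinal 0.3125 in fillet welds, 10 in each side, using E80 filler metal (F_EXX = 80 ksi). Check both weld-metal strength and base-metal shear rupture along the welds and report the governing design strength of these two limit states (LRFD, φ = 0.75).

t_e = 0.707 × 0.3125 = 0.2209 in; L = 20 in.
Weld metal: φR_n = 0.75 × 0.6 × 80 × 0.2209 × 20 = 159.1 kip.
Base metal (shear rupture): φR_n = 0.75 × 0.6 × 70 × 0.75 × 20 = 472.5 kip.
Governing: weld metal.

φR_n ≈ 159 kip (weld metal governs)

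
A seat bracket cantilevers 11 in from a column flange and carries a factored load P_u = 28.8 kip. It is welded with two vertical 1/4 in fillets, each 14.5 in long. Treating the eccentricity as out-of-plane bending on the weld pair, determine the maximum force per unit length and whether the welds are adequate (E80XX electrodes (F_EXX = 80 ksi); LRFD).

f_max ≈ 4.63 kip/in; adequate

L_w = 2 × 14.5 = 29 in; section modulus (unit throat) S = 2 × L²/6 = 70.08 in².
Direct shear f_v = P/L_w = 28.8/29 = 0.9931 kip/in.
Moment M = P × e = 28.8 × 11 = 316.8 kip·in; bending f_b = M/S = 4.52 kip/in.
f_max = √(f_v² + f_b²) = √(0.9931² + 4.52²) = 4.628 kip/in.
φr_n = 0.75 × 0.6 × 80 × (0.707 × 0.25) = 6.363 kip/in → adequate.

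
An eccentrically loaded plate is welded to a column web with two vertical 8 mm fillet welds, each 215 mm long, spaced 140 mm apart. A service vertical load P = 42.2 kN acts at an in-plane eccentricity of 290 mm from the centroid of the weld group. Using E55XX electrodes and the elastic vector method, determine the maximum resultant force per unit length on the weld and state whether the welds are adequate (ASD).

E55XX → F_EXX = 550 MPa.
Total weld length L_w = 430 mm. Treat welds as unit-width lines.
Polar moment about centroid: J = 2[d³/12 + d(b/2)²] = 2[215³/12 + 215×70²] = 3763000 mm³.
Direct shear f_v = P/L_w = 42.2×10³ / 430 = 98.14 N/mm (vertical).
Torsion M = P·e = 42.2×10³ × 290 = 12238000 N·mm.
Critical point at (x, y) = (70, 107.5) from centroid. f_tx = M·y/J = 349.6 N/mm; f_ty = M·x/J = 227.6 N/mm.
Resultant f_max = √[f_tx² + (f_v + f_ty)²] = √[349.6² + (98.14 + 227.6)²] = 477.8 N/mm.
Capacity per unit length: r_n/Ω = (1/2.0) × 0.6 × 550 × (0.707 × 8) = 933.2 N/mm.
477.8 ≤ 933.2 → adequate.

f_max ≈ 478 N/mm; adequate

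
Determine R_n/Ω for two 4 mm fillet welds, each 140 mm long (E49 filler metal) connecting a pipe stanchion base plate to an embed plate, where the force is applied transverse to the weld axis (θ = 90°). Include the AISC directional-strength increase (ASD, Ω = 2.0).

E49XX → F_EXX = 490 MPa.
t_e = 0.707 × 4 = 2.828 mm; A_we = 2.828 × 280 = 791.8 mm².
Directional factor: 1.0 + 0.5 sin^1.5(90°) = 1.5.
F_nw = 0.6 × 490 × 1.5 = 441 MPa.
R_n/Ω = (441 × 791.8) / 2.0 × 10⁻³ = 174.6 kN.

R_n/Ω ≈ 175 kN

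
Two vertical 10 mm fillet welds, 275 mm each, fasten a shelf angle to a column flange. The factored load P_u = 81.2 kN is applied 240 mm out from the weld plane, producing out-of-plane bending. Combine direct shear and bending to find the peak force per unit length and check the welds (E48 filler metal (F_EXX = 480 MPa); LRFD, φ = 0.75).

L_w = 2 × 275 = 550 mm; section modulus (unit throat) S = 2 × L²/6 = 25210 mm².
Direct shear f_v = P/L_w = 81.2×10³/550 = 147.6 N/mm.
Moment M = P × e = 81.2×10³ × 240 = 19488000 N·mm; bending f_b = M/S = 773.1 N/mm.
f_max = √(f_v² + f_b²) = √(147.6² + 773.1²) = 787 N/mm.
φr_n = 0.75 × 0.6 × 480 × (0.707 × 10) = 1527 N/mm → adequate.

f_max ≈ 787 N/mm; adequate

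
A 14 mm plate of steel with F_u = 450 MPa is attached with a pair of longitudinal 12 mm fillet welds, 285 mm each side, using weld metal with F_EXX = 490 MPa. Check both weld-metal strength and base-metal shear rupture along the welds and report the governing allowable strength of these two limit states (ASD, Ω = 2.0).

t_e = 0.707 × 12 = 8.484 mm; L = 570 mm.
Weld metal: R_n/Ω = (1/2.0) × 0.6 × 490 × 8.484 × 570 × 10⁻³ = 710.9 kN.
Base metal (shear rupture): R_n/Ω = (1/2.0) × 0.6 × 450 × 14 × 570 × 10⁻³ = 1077 kN.
Governing: weld metal.

R_n/Ω ≈ 711 kN (weld metal governs)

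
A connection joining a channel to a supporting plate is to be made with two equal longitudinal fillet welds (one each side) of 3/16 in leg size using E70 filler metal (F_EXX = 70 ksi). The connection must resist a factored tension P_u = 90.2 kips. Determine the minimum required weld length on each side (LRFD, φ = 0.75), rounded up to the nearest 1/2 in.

Throat t_e = 0.707 × 0.1875 = 0.1326 in.
φr_n = 0.75 × 0.6 × 70 × 0.1326 = 4.176 kips/in.
L_req = P_u / φr_n = 90.2 / 4.176 = 21.6 in total.
Per side: 21.6 / 2 = 10.8 in.
Round up → use L = 11 in on each side.

L = 11 in on each side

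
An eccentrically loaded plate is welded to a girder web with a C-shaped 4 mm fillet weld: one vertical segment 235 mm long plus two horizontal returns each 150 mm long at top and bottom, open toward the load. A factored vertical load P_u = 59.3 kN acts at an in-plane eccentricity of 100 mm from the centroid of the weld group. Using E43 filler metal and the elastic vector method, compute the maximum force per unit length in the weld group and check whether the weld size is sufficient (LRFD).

E43XX → F_EXX = 430 MPa.
Total weld length L_w = 535 mm. Treat welds as unit-width lines.
Centroid: x̄ = 2×150×75 / 535 = 42.06 mm from the vertical weld.
Polar moment about centroid: J = I_x + I_y = [235³/12 + 2×150×117.5²] + [235×42.06² + 2(150³/12 + 150×32.94²)] = 6527000 mm³.
Direct shear f_v = P/L_w = 59.3×10³ / 535 = 110.8 N/mm (vertical).
Torsion M = P·e = 59.3×10³ × 100 = 5930000 N·mm.
Critical point at (x, y) = (107.9, 117.5) from centroid. f_tx = M·y/J = 106.8 N/mm; f_ty = M·x/J = 98.07 N/mm.
Resultant f_max = √[f_tx² + (f_v + f_ty)²] = √[106.8² + (110.8 + 98.07)²] = 234.6 N/mm.
Capacity per unit length: φr_n = 0.75 × 0.6 × 430 × (0.707 × 4) = 547.2 N/mm.
234.6 ≤ 547.2 → adequate.

f_max ≈ 235 N/mm; adequate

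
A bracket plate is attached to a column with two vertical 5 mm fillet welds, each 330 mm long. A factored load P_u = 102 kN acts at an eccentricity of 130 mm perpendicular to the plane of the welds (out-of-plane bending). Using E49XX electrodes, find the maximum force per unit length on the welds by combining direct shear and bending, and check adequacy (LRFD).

f_max ≈ 397 N/mm; adequate

E49XX → F_EXX = 490 MPa.
L_w = 2 × 330 = 660 mm; section modulus (unit throat) S = 2 × L²/6 = 36300 mm².
Direct shear f_v = P/L_w = 102×10³/660 = 154.5 N/mm.
Moment M = P × e = 102×10³ × 130 = 13260000 N·mm; bending f_b = M/S = 365.3 N/mm.
f_max = √(f_v² + f_b²) = √(154.5² + 365.3²) = 396.6 N/mm.
φr_n = 0.75 × 0.6 × 490 × (0.707 × 5) = 779.5 N/mm → adequate.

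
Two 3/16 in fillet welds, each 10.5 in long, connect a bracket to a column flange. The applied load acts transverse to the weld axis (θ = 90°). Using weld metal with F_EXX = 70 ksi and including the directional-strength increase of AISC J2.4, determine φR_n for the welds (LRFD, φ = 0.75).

φR_n ≈ 132 kip

t_e = 0.707 × 0.1875 = 0.1326 in; A_we = 0.1326 × 21 = 2.784 in².
Directional factor: 1.0 + 0.5 sin^1.5(90°) = 1.5.
F_nw = 0.6 × 70 × 1.5 = 63 ksi.
φR_n = 0.75 × 63 × 2.784 = 131.5 kip.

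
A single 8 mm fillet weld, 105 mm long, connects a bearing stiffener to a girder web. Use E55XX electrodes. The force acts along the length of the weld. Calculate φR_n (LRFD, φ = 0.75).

E55XX → F_EXX = 550 MPa.
Effective throat t_e = 0.707 × 8 = 5.656 mm.
Total length L = 105 mm; A_we = 5.656 × 105 = 593.9 mm².
F_nw = 0.6 F_EXX = 0.6 × 550 = 330 MPa.
φR_n = 0.75 × 330 × 593.9 × 10⁻³ = 147 kN.

φR_n ≈ 147 kN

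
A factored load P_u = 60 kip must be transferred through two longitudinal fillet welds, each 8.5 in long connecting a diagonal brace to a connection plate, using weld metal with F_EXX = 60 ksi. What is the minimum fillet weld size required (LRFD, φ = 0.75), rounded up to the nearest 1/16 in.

Total weld length L = 17 in.
Required throat t_e = P_u / (φ × 0.6 F_EXX × L) = 60 / (0.75 × 0.6 × 60 × 17) = 0.1307 in.
Required leg w = t_e / 0.707 = 0.1849 in → use 3/16 in.

w = 3/16 in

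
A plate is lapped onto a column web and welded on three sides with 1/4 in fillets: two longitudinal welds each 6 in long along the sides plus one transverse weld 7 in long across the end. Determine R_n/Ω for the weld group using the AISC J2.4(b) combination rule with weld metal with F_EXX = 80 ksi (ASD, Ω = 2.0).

t_e = 0.707 × 0.25 = 0.1767 in.
R_nwl = 0.6 × 80 × 0.1767 × 12 = 101.8 kips (longitudinal, 2 welds).
R_nwt = 0.6 × 80 × 0.1767 × 7 = 59.39 kips (transverse, base value).
(i) R_nwl + R_nwt = 161.2 kips; (ii) 0.85 R_nwl + 1.5 R_nwt = 175.6 kips.
R_n = max = 175.6 kips [governs: (ii)]; R_n/Ω = 87.81 kips.

R_n/Ω ≈ 87.8 kips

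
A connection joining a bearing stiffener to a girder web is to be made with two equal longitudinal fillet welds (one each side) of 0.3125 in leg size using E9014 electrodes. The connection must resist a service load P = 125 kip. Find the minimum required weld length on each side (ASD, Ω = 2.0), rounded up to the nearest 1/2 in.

E90XX → F_EXX = 90 ksi.
Throat t_e = 0.707 × 0.3125 = 0.2209 in.
r_n/Ω = (0.6 × 90 × 0.2209) / 2.0 = 5.965 kip/in.
L_req = P / (r_n/Ω) = 125 / 5.965 = 20.95 in total.
Per side: 20.95 / 2 = 10.48 in.
Round up → use L = 10.5 in on each side.

L = 10.5 in on each side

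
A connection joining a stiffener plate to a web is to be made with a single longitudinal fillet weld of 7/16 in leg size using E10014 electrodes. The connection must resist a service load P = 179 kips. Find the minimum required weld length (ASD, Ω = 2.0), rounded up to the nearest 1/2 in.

L = 19.5 in

E100XX → F_EXX = 100 ksi.
Throat t_e = 0.707 × 0.4375 = 0.3093 in.
r_n/Ω = (0.6 × 100 × 0.3093) / 2.0 = 9.279 kip/in.
L_req = P / (r_n/Ω) = 179 / 9.279 = 19.29 in total.
Round up → use L = 19.5 in.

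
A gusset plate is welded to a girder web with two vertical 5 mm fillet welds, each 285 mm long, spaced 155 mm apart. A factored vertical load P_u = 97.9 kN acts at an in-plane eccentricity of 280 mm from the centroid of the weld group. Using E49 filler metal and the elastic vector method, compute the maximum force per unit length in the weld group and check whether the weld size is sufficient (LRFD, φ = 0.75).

f_max ≈ 709 N/mm; adequate

E49XX → F_EXX = 490 MPa.
Total weld length L_w = 570 mm. Treat welds as unit-width lines.
Polar moment about centroid: J = 2[d³/12 + d(b/2)²] = 2[285³/12 + 285×77.5²] = 7282000 mm³.
Direct shear f_v = P/L_w = 97.9×10³ / 570 = 171.8 N/mm (vertical).
Torsion M = P·e = 97.9×10³ × 280 = 27412000 N·mm.
Critical point at (x, y) = (77.5, 142.5) from centroid. f_tx = M·y/J = 536.4 N/mm; f_ty = M·x/J = 291.7 N/mm.
Resultant f_max = √[f_tx² + (f_v + f_ty)²] = √[536.4² + (171.8 + 291.7)²] = 708.9 N/mm.
Capacity per unit length: φr_n = 0.75 × 0.6 × 490 × (0.707 × 5) = 779.5 N/mm.
708.9 ≤ 779.5 → adequate.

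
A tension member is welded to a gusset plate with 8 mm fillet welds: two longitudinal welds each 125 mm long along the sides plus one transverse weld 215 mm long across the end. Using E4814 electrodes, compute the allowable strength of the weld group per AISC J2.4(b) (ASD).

R_n/Ω ≈ 436 kN

E48XX → F_EXX = 480 MPa.
t_e = 0.707 × 8 = 5.656 mm.
R_nwl = 0.6 × 480 × 5.656 × 250 × 10⁻³ = 407.2 kN (longitudinal, 2 welds).
R_nwt = 0.6 × 480 × 5.656 × 215 × 10⁻³ = 350.2 kN (transverse, base value).
(i) R_nwl + R_nwt = 757.5 kN; (ii) 0.85 R_nwl + 1.5 R_nwt = 871.5 kN.
R_n = max = 871.5 kN [governs: (ii)]; R_n/Ω = 435.7 kN.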